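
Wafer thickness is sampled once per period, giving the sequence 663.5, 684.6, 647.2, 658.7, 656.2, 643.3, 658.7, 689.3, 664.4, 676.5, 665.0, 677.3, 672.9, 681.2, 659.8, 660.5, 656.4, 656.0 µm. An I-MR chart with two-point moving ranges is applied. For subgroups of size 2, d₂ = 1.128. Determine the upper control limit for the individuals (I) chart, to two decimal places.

X̄ = (663.5 + 684.6 + 647.2 + 658.7 + 656.2 + 643.3 + 658.7 + 689.3 + 664.4 + 676.5 + 665.0 + 677.3 + 672.9 + 681.2 + 659.8 + 660.5 + 656.4 + 656.0) / 18 = 665.0833
Moving ranges: 21.1, 37.4, 11.5, 2.5, 12.9, 15.4, 30.6, 24.9, 12.1, 11.5, 12.3, 4.4, 8.3, 21.4, 0.7, 4.1, 0.4; M̄R̄ = 231.5000 / 17 = 13.6176
UCL = X̄ + 3·M̄R̄/d₂ = 665.0833 + 3 × 13.6176 / 1.128 = 701.3005

701.30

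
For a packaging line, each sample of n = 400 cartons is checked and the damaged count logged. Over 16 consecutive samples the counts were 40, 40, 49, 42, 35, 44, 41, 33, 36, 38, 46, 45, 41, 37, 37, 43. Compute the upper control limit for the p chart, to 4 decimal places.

0.1463

p̄ = Σdᵢ / (k·n) = 647 / (16 × 400) = 0.10109
UCL = p̄ + 3·√(p̄(1−p̄)/n) = 0.10109 + 3 × √(0.10109×0.89891/400) = 0.10109 + 3 × 0.01507 = 0.14631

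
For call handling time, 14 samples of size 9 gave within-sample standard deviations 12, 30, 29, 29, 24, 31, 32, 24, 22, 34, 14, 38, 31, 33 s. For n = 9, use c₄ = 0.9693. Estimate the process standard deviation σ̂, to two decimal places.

s̄ = (12 + 30 + 29 + 29 + 24 + 31 + 32 + 24 + 22 + 34 + 14 + 38 + 31 + 33) / 14 = 27.3571
σ̂ = s̄ / c₄ = 27.3571 / 0.9693 = 28.2236

28.22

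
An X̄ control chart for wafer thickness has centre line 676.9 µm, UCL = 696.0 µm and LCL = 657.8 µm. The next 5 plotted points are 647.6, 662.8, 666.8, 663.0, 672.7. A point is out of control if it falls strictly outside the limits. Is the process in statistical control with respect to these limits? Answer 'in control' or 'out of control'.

Compare each point to [657.8, 696.0]: sample 1 = 647.6 < LCL.

out of control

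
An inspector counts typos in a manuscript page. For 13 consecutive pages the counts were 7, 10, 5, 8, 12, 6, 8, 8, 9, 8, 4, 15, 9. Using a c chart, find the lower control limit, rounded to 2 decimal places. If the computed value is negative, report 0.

0.00

c̄ = (7 + 10 + 5 + 8 + 12 + 6 + 8 + 8 + 9 + 8 + 4 + 15 + 9) / 13 = 109 / 13 = 8.3846
LCL = c̄ − 3√c̄ = 8.3846 − 3 × 2.8956 = -0.3022 → 0 (cannot be negative)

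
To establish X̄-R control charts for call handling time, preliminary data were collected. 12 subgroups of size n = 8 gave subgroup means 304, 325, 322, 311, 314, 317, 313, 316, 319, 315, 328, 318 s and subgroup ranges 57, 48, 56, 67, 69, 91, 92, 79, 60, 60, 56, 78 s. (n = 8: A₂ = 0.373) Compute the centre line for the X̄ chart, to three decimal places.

X̄̄ = (304 + 325 + 322 + 311 + 314 + 317 + 313 + 316 + 319 + 315 + 328 + 318) / 12 = 3802.0000 / 12 = 316.8333
CL = X̄̄ = 316.8333

316.833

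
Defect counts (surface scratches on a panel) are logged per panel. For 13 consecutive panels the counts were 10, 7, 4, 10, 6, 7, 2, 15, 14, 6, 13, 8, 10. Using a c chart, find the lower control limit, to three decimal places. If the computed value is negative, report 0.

0.000

c̄ = (10 + 7 + 4 + 10 + 6 + 7 + 2 + 15 + 14 + 6 + 13 + 8 + 10) / 13 = 112 / 13 = 8.6154
LCL = c̄ − 3√c̄ = 8.6154 − 3 × 2.9352 = -0.1902 → 0 (cannot be negative)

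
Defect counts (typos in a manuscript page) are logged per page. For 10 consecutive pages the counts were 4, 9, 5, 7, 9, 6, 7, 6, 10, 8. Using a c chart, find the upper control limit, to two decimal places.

c̄ = (4 + 9 + 5 + 7 + 9 + 6 + 7 + 6 + 10 + 8) / 10 = 71 / 10 = 7.1000
UCL = c̄ + 3√c̄ = 7.1000 + 3 × √7.1000 = 7.1000 + 3 × 2.6646 = 15.0937

15.09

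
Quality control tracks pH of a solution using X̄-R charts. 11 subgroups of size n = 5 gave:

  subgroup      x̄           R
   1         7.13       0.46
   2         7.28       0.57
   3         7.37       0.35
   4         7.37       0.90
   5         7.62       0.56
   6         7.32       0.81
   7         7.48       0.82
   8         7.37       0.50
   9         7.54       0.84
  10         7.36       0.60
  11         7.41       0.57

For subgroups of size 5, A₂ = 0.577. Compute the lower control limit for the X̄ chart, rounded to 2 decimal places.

7.02

X̄̄ = (7.13 + 7.28 + 7.37 + 7.37 + 7.62 + 7.32 + 7.48 + 7.37 + 7.54 + 7.36 + 7.41) / 11 = 81.2500 / 11 = 7.3864
R̄ = (0.46 + 0.57 + 0.35 + 0.90 + 0.56 + 0.81 + 0.82 + 0.50 + 0.84 + 0.60 + 0.57) / 11 = 6.9800 / 11 = 0.6345
LCL = X̄̄ − A₂·R̄ = 7.3864 − 0.577 × 0.6345 = 7.0202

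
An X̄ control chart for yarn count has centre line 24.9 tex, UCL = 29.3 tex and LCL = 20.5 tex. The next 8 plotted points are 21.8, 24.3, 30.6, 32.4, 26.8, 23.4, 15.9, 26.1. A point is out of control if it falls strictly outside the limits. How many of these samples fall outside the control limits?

Compare each point to [20.5, 29.3]: sample 3 = 30.6 > UCL; sample 4 = 32.4 > UCL; sample 7 = 15.9 < LCL.

3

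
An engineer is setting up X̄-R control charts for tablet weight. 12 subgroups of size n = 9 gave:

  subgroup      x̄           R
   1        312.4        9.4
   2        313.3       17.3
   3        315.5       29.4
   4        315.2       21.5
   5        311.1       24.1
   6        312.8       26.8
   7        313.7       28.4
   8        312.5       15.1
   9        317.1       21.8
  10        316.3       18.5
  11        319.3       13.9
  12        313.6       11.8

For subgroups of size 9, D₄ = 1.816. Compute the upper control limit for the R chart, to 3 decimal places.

36.017

R̄ = (9.4 + 17.3 + 29.4 + 21.5 + 24.1 + 26.8 + 28.4 + 15.1 + 21.8 + 18.5 + 13.9 + 11.8) / 12 = 238.0000 / 12 = 19.8333
UCL_R = D₄·R̄ = 1.816 × 19.8333 = 36.0173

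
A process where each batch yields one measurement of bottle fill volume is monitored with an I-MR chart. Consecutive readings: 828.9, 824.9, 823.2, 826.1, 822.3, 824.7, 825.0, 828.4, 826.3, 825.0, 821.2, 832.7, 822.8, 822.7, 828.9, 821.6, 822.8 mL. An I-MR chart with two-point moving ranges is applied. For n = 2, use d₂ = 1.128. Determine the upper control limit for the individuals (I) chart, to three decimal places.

835.436

X̄ = (828.9 + 824.9 + 823.2 + 826.1 + 822.3 + 824.7 + 825.0 + 828.4 + 826.3 + 825.0 + 821.2 + 832.7 + 822.8 + 822.7 + 828.9 + 821.6 + 822.8) / 17 = 825.1471
Moving ranges: 4.0, 1.7, 2.9, 3.8, 2.4, 0.3, 3.4, 2.1, 1.3, 3.8, 11.5, 9.9, 0.1, 6.2, 7.3, 1.2; M̄R̄ = 61.9000 / 16 = 3.8687
UCL = X̄ + 3·M̄R̄/d₂ = 825.1471 + 3 × 3.8687 / 1.128 = 835.4363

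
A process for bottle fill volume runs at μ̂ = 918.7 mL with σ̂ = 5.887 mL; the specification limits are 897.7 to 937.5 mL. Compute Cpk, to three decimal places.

1.064

Cpu = (USL − μ̂) / (3σ̂) = (937.5 − 918.7) / (3 × 5.887) = 1.0645; Cpl = (μ̂ − LSL) / (3σ̂) = (918.7 − 897.7) / (3 × 5.887) = 1.1891; Cpk = min(Cpu, Cpl) = 1.0645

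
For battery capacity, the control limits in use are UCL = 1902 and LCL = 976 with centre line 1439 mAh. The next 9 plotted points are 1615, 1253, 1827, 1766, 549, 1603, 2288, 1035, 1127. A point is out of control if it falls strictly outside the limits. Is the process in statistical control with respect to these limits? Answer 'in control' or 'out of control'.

out of control

Compare each point to [976, 1902]: sample 5 = 549 < LCL; sample 7 = 2288 > UCL.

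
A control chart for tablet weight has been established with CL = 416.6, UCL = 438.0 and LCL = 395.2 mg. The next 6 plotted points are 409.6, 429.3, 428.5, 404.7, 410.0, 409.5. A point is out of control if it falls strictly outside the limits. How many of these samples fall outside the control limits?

All 6 points lie within [395.2, 438.0].

0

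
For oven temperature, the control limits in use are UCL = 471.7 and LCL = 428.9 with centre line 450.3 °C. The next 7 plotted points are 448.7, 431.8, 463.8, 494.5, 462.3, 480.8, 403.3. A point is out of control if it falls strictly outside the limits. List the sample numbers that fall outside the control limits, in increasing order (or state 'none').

4, 6, 7

Compare each point to [428.9, 471.7]: sample 4 = 494.5 > UCL; sample 6 = 480.8 > UCL; sample 7 = 403.3 < LCL.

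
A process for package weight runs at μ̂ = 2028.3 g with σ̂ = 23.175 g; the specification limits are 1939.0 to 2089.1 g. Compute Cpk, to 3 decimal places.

0.875

Cpu = (USL − μ̂) / (3σ̂) = (2089.1 − 2028.3) / (3 × 23.175) = 0.8745; Cpl = (μ̂ − LSL) / (3σ̂) = (2028.3 − 1939.0) / (3 × 23.175) = 1.2844; Cpk = min(Cpu, Cpl) = 0.8745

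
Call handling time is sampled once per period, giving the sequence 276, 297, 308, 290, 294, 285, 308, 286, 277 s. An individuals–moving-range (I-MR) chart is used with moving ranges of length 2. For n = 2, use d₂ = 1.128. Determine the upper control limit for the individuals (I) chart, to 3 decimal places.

X̄ = (276 + 297 + 308 + 290 + 294 + 285 + 308 + 286 + 277) / 9 = 291.2222
Moving ranges: 21, 11, 18, 4, 9, 23, 22, 9; M̄R̄ = 117.0000 / 8 = 14.6250
UCL = X̄ + 3·M̄R̄/d₂ = 291.2222 + 3 × 14.6250 / 1.128 = 330.1185

330.118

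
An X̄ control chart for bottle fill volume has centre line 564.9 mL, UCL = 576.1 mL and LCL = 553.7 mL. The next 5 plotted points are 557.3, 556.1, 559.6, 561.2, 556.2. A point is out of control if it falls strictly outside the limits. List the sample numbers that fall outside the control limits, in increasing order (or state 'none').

All 5 points lie within [553.7, 576.1].

none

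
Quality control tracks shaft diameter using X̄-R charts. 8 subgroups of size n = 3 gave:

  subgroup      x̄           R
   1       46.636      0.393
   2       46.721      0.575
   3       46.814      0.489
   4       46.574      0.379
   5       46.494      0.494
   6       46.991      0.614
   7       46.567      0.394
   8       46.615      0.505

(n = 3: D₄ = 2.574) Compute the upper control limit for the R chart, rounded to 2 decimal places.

R̄ = (0.393 + 0.575 + 0.489 + 0.379 + 0.494 + 0.614 + 0.394 + 0.505) / 8 = 3.8430 / 8 = 0.4804
UCL_R = D₄·R̄ = 2.574 × 0.4804 = 1.2365

1.24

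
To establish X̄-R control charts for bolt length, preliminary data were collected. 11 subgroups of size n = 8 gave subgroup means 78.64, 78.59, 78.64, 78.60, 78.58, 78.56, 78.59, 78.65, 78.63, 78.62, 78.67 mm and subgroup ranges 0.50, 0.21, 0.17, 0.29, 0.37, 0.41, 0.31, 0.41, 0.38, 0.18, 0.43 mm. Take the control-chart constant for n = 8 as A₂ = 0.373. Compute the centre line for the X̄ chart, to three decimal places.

78.615

X̄̄ = (78.64 + 78.59 + 78.64 + 78.60 + 78.58 + 78.56 + 78.59 + 78.65 + 78.63 + 78.62 + 78.67) / 11 = 864.7700 / 11 = 78.6155
CL = X̄̄ = 78.6155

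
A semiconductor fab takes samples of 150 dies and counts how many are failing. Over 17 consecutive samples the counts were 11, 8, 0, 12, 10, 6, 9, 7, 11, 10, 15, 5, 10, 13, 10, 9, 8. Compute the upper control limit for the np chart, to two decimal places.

p̄ = Σdᵢ / (k·n) = 154 / (17 × 150) = 0.06039
UCL = np̄ + 3·√(np̄(1−p̄)) = 9.0588 + 3 × √(9.0588×0.93961) = 9.0588 + 3 × 2.9175 = 17.8113

17.81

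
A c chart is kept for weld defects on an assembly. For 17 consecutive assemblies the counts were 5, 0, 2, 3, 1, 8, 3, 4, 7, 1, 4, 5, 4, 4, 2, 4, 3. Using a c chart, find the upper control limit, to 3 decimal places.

9.165

c̄ = (5 + 0 + 2 + 3 + 1 + 8 + 3 + 4 + 7 + 1 + 4 + 5 + 4 + 4 + 2 + 4 + 3) / 17 = 60 / 17 = 3.5294
UCL = c̄ + 3√c̄ = 3.5294 + 3 × √3.5294 = 3.5294 + 3 × 1.8787 = 9.1654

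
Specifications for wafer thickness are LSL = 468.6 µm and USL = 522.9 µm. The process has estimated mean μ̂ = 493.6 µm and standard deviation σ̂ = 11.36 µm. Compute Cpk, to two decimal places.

0.73

Cpu = (USL − μ̂) / (3σ̂) = (522.9 − 493.6) / (3 × 11.36) = 0.8597; Cpl = (μ̂ − LSL) / (3σ̂) = (493.6 − 468.6) / (3 × 11.36) = 0.7336; Cpk = min(Cpu, Cpl) = 0.7336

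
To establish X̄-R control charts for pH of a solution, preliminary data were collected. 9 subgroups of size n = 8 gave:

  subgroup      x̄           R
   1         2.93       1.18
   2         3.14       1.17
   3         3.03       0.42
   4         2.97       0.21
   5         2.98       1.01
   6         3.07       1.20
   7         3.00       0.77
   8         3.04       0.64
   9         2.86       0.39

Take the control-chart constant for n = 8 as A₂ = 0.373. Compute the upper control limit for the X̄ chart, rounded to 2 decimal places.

3.29

X̄̄ = (2.93 + 3.14 + 3.03 + 2.97 + 2.98 + 3.07 + 3.00 + 3.04 + 2.86) / 9 = 27.0200 / 9 = 3.0022
R̄ = (1.18 + 1.17 + 0.42 + 0.21 + 1.01 + 1.20 + 0.77 + 0.64 + 0.39) / 9 = 6.9900 / 9 = 0.7767
UCL = X̄̄ + A₂·R̄ = 3.0022 + 0.373 × 0.7767 = 3.2919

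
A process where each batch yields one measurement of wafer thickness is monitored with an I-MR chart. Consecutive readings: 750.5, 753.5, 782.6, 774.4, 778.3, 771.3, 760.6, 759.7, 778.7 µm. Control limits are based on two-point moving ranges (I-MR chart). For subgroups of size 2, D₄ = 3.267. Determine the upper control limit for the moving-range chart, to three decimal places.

Moving ranges: 3.0, 29.1, 8.2, 3.9, 7.0, 10.7, 0.9, 19.0; M̄R̄ = 81.8000 / 8 = 10.2250
UCL_MR = D₄·M̄R̄ = 3.267 × 10.2250 = 33.4051

33.405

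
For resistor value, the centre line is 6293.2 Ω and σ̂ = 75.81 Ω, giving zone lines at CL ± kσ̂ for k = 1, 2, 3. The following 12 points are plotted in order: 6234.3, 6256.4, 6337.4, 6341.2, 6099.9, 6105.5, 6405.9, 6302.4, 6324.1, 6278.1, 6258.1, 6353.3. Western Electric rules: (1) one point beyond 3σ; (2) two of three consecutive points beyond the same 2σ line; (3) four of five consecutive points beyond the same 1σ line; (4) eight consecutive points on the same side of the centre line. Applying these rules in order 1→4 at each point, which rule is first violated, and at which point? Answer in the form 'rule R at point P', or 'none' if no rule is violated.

Zone of each point (C = within 1σ̂, B = 1σ̂–2σ̂, A = 2σ̂–3σ̂, * = beyond 3σ̂; sign = side of CL): 1:-C, 2:-C, 3:+C, 4:+C, 5:-A, 6:-A, 7:+B, 8:+C, 9:+C, 10:-C, 11:-C, 12:+C
Rule 2 (two of three consecutive points beyond the same 2σ limit) is satisfied at point 6.

rule 2 at point 6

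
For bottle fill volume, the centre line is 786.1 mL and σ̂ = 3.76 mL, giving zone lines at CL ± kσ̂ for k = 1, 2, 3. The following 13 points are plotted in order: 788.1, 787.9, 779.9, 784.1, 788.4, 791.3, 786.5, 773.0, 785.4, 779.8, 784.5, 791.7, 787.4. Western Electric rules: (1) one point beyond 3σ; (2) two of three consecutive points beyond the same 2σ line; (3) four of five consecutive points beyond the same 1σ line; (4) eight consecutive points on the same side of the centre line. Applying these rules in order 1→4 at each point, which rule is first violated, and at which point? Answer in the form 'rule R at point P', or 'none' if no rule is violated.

Zone of each point (C = within 1σ̂, B = 1σ̂–2σ̂, A = 2σ̂–3σ̂, * = beyond 3σ̂; sign = side of CL): 1:+C, 2:+C, 3:-B, 4:-C, 5:+C, 6:+B, 7:+C, 8:-*, 9:-C, 10:-B, 11:-C, 12:+B, 13:+C
Rule 1 (one point beyond the 3σ limits) is satisfied at point 8.

rule 1 at point 8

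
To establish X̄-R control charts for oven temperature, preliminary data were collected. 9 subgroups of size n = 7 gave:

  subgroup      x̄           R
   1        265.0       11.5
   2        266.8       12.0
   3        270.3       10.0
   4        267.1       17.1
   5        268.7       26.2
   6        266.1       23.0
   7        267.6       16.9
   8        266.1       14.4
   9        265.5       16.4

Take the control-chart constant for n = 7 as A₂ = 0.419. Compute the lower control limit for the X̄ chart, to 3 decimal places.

X̄̄ = (265.0 + 266.8 + 270.3 + 267.1 + 268.7 + 266.1 + 267.6 + 266.1 + 265.5) / 9 = 2403.2000 / 9 = 267.0222
R̄ = (11.5 + 12.0 + 10.0 + 17.1 + 26.2 + 23.0 + 16.9 + 14.4 + 16.4) / 9 = 147.5000 / 9 = 16.3889
LCL = X̄̄ − A₂·R̄ = 267.0222 − 0.419 × 16.3889 = 260.1553

260.155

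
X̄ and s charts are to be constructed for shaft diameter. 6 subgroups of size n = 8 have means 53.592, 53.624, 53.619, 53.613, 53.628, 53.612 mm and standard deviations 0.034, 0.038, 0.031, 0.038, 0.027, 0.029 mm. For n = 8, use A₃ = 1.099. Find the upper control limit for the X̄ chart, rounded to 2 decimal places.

X̄̄ = (53.592 + 53.624 + 53.619 + 53.613 + 53.628 + 53.612) / 6 = 53.6147
s̄ = (0.034 + 0.038 + 0.031 + 0.038 + 0.027 + 0.029) / 6 = 0.0328
UCL = X̄̄ + A₃·s̄ = 53.6147 + 1.099 × 0.0328 = 53.6508

53.65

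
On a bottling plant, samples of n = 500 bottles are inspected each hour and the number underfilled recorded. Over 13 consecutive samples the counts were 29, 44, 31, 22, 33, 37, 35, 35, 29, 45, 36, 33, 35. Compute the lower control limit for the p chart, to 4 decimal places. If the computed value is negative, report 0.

p̄ = Σdᵢ / (k·n) = 444 / (13 × 500) = 0.06831
LCL = p̄ − 3·√(p̄(1−p̄)/n) = 0.06831 − 3 × 0.01128 = 0.03446

0.0345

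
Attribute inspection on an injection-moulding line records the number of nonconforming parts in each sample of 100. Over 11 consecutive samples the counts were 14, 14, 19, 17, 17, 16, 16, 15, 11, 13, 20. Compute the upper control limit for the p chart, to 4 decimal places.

0.2653

p̄ = Σdᵢ / (k·n) = 172 / (11 × 100) = 0.15636
UCL = p̄ + 3·√(p̄(1−p̄)/n) = 0.15636 + 3 × √(0.15636×0.84364/100) = 0.15636 + 3 × 0.03632 = 0.26532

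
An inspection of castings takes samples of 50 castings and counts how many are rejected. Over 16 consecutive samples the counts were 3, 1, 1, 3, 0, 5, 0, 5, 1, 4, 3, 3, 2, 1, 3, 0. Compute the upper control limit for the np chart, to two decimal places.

6.53

p̄ = Σdᵢ / (k·n) = 35 / (16 × 50) = 0.04375
UCL = np̄ + 3·√(np̄(1−p̄)) = 2.1875 + 3 × √(2.1875×0.95625) = 2.1875 + 3 × 1.4463 = 6.5264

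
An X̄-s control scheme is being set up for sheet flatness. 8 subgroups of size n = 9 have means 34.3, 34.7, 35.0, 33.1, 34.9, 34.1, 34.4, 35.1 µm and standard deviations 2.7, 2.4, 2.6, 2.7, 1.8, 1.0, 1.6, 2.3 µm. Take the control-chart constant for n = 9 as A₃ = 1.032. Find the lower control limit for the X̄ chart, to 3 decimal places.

32.244

X̄̄ = (34.3 + 34.7 + 35.0 + 33.1 + 34.9 + 34.1 + 34.4 + 35.1) / 8 = 34.4500
s̄ = (2.7 + 2.4 + 2.6 + 2.7 + 1.8 + 1.0 + 1.6 + 2.3) / 8 = 2.1375
LCL = X̄̄ − A₃·s̄ = 34.4500 − 1.032 × 2.1375 = 32.2441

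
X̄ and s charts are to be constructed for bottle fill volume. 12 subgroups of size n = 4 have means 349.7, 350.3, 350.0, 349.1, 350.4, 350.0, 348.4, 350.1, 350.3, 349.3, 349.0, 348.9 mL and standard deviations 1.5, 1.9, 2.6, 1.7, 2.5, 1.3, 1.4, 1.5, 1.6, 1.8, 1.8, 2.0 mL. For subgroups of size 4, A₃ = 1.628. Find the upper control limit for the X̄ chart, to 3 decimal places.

X̄̄ = (349.7 + 350.3 + 350.0 + 349.1 + 350.4 + 350.0 + 348.4 + 350.1 + 350.3 + 349.3 + 349.0 + 348.9) / 12 = 349.6250
s̄ = (1.5 + 1.9 + 2.6 + 1.7 + 2.5 + 1.3 + 1.4 + 1.5 + 1.6 + 1.8 + 1.8 + 2.0) / 12 = 1.8000
UCL = X̄̄ + A₃·s̄ = 349.6250 + 1.628 × 1.8000 = 352.5554

352.555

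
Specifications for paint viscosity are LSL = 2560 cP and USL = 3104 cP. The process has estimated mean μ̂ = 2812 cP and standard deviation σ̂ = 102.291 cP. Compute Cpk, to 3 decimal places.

Cpu = (USL − μ̂) / (3σ̂) = (3104 − 2812) / (3 × 102.291) = 0.9515; Cpl = (μ̂ − LSL) / (3σ̂) = (2812 − 2560) / (3 × 102.291) = 0.8212; Cpk = min(Cpu, Cpl) = 0.8212

0.821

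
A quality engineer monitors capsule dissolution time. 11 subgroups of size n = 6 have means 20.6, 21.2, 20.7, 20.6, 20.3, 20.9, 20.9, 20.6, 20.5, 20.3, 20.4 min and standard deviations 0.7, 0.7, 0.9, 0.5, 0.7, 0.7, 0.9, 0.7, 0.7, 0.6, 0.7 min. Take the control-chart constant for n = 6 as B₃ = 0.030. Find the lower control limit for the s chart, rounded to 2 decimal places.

s̄ = (0.7 + 0.7 + 0.9 + 0.5 + 0.7 + 0.7 + 0.9 + 0.7 + 0.7 + 0.6 + 0.7) / 11 = 0.7091
LCL_s = B₃·s̄ = 0.030 × 0.7091 = 0.0213

0.02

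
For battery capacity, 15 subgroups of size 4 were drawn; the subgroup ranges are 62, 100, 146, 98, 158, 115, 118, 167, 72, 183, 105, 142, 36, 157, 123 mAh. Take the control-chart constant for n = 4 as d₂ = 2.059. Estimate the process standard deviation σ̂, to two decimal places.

57.70

R̄ = (62 + 100 + 146 + 98 + 158 + 115 + 118 + 167 + 72 + 183 + 105 + 142 + 36 + 157 + 123) / 15 = 118.8000
σ̂ = R̄ / d₂ = 118.8000 / 2.059 = 57.6979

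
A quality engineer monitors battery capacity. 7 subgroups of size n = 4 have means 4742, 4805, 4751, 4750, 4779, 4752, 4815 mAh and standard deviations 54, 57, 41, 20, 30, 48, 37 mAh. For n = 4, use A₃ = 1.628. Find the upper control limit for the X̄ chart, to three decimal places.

4837.319

X̄̄ = (4742 + 4805 + 4751 + 4750 + 4779 + 4752 + 4815) / 7 = 4770.5714
s̄ = (54 + 57 + 41 + 20 + 30 + 48 + 37) / 7 = 41.0000
UCL = X̄̄ + A₃·s̄ = 4770.5714 + 1.628 × 41.0000 = 4837.3194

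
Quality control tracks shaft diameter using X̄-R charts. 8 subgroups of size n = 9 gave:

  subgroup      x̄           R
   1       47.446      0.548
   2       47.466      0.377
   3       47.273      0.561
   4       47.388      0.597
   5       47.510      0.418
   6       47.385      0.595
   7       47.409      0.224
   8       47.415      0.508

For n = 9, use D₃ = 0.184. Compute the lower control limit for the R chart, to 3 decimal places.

0.088

R̄ = (0.548 + 0.377 + 0.561 + 0.597 + 0.418 + 0.595 + 0.224 + 0.508) / 8 = 3.8280 / 8 = 0.4785
LCL_R = D₃·R̄ = 0.184 × 0.4785 = 0.0880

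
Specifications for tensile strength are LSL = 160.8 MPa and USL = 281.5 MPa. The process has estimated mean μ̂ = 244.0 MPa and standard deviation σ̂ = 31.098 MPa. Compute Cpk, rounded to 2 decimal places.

0.40

Cpu = (USL − μ̂) / (3σ̂) = (281.5 − 244.0) / (3 × 31.098) = 0.4020; Cpl = (μ̂ − LSL) / (3σ̂) = (244.0 − 160.8) / (3 × 31.098) = 0.8918; Cpk = min(Cpu, Cpl) = 0.4020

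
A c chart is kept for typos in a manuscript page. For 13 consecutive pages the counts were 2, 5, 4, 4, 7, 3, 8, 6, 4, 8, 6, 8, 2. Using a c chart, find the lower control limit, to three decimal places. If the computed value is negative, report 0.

0.000

c̄ = (2 + 5 + 4 + 4 + 7 + 3 + 8 + 6 + 4 + 8 + 6 + 8 + 2) / 13 = 67 / 13 = 5.1538
LCL = c̄ − 3√c̄ = 5.1538 − 3 × 2.2702 = -1.6568 → 0 (cannot be negative)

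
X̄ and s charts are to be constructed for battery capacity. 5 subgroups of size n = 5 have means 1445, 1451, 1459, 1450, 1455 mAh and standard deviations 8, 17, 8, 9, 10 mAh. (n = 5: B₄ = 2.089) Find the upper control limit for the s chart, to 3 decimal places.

s̄ = (8 + 17 + 8 + 9 + 10) / 5 = 10.4000
UCL_s = B₄·s̄ = 2.089 × 10.4000 = 21.7256

21.726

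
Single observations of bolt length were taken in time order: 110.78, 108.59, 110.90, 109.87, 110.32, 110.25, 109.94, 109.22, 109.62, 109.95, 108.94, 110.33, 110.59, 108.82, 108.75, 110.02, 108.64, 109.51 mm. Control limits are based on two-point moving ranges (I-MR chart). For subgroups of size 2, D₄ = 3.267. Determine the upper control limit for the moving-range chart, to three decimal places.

3.042

Moving ranges: 2.19, 2.31, 1.03, 0.45, 0.07, 0.31, 0.72, 0.40, 0.33, 1.01, 1.39, 0.26, 1.77, 0.07, 1.27, 1.38, 0.87; M̄R̄ = 15.8300 / 17 = 0.9312
UCL_MR = D₄·M̄R̄ = 3.267 × 0.9312 = 3.0422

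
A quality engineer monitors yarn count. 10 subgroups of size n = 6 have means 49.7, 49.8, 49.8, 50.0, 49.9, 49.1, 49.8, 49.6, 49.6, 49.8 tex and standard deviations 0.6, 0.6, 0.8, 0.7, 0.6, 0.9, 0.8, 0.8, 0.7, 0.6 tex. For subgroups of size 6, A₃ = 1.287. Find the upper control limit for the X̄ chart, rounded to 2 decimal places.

X̄̄ = (49.7 + 49.8 + 49.8 + 50.0 + 49.9 + 49.1 + 49.8 + 49.6 + 49.6 + 49.8) / 10 = 49.7100
s̄ = (0.6 + 0.6 + 0.8 + 0.7 + 0.6 + 0.9 + 0.8 + 0.8 + 0.7 + 0.6) / 10 = 0.7100
UCL = X̄̄ + A₃·s̄ = 49.7100 + 1.287 × 0.7100 = 50.6238

50.62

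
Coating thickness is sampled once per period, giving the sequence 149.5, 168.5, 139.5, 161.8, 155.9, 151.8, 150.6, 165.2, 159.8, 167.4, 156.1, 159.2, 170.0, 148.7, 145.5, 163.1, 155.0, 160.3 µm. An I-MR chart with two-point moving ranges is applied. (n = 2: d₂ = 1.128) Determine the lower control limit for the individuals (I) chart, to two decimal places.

X̄ = (149.5 + 168.5 + 139.5 + 161.8 + 155.9 + 151.8 + 150.6 + 165.2 + 159.8 + 167.4 + 156.1 + 159.2 + 170.0 + 148.7 + 145.5 + 163.1 + 155.0 + 160.3) / 18 = 157.1056
Moving ranges: 19.0, 29.0, 22.3, 5.9, 4.1, 1.2, 14.6, 5.4, 7.6, 11.3, 3.1, 10.8, 21.3, 3.2, 17.6, 8.1, 5.3; M̄R̄ = 189.8000 / 17 = 11.1647
LCL = X̄ − 3·M̄R̄/d₂ = 157.1056 − 3 × 11.1647 / 1.128 = 127.4122

127.41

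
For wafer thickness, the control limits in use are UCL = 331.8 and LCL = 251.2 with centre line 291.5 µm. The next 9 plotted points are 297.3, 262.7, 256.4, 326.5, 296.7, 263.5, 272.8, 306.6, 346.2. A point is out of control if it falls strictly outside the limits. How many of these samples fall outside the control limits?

1

Compare each point to [251.2, 331.8]: sample 9 = 346.2 > UCL.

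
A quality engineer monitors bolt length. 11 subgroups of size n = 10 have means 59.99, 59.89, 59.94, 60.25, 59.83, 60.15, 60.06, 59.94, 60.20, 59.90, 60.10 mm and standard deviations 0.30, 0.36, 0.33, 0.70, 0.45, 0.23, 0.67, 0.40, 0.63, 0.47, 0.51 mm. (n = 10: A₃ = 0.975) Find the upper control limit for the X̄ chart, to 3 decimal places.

X̄̄ = (59.99 + 59.89 + 59.94 + 60.25 + 59.83 + 60.15 + 60.06 + 59.94 + 60.20 + 59.90 + 60.10) / 11 = 60.0227
s̄ = (0.30 + 0.36 + 0.33 + 0.70 + 0.45 + 0.23 + 0.67 + 0.40 + 0.63 + 0.47 + 0.51) / 11 = 0.4591
UCL = X̄̄ + A₃·s̄ = 60.0227 + 0.975 × 0.4591 = 60.4703

60.470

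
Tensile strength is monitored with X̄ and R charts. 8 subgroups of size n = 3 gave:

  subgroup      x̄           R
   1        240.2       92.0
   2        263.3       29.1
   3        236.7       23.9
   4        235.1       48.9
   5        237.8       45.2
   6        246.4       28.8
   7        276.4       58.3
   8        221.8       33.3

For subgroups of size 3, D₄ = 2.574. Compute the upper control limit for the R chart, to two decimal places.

R̄ = (92.0 + 29.1 + 23.9 + 48.9 + 45.2 + 28.8 + 58.3 + 33.3) / 8 = 359.5000 / 8 = 44.9375
UCL_R = D₄·R̄ = 2.574 × 44.9375 = 115.6691

115.67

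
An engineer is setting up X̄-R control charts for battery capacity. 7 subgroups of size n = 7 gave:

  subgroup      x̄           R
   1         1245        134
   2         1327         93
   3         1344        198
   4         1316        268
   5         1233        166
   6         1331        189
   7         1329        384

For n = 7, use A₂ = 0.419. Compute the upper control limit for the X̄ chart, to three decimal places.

X̄̄ = (1245 + 1327 + 1344 + 1316 + 1233 + 1331 + 1329) / 7 = 9125.0000 / 7 = 1303.5714
R̄ = (134 + 93 + 198 + 268 + 166 + 189 + 384) / 7 = 1432.0000 / 7 = 204.5714
UCL = X̄̄ + A₂·R̄ = 1303.5714 + 0.419 × 204.5714 = 1389.2869

1389.287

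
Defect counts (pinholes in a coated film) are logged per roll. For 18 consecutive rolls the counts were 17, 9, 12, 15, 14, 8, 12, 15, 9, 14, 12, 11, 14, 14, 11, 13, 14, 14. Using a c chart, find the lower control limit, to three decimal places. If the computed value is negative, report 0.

1.990

c̄ = (17 + 9 + 12 + 15 + 14 + 8 + 12 + 15 + 9 + 14 + 12 + 11 + 14 + 14 + 11 + 13 + 14 + 14) / 18 = 228 / 18 = 12.6667
LCL = c̄ − 3√c̄ = 12.6667 − 3 × 3.5590 = 1.9896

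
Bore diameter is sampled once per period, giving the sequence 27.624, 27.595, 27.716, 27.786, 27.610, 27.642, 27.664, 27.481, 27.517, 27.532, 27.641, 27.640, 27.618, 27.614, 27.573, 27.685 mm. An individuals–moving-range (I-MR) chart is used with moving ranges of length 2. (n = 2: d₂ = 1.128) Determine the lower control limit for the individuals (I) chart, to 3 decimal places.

27.449

X̄ = (27.624 + 27.595 + 27.716 + 27.786 + 27.610 + 27.642 + 27.664 + 27.481 + 27.517 + 27.532 + 27.641 + 27.640 + 27.618 + 27.614 + 27.573 + 27.685) / 16 = 27.6211
Moving ranges: 0.029, 0.121, 0.070, 0.176, 0.032, 0.022, 0.183, 0.036, 0.015, 0.109, 0.001, 0.022, 0.004, 0.041, 0.112; M̄R̄ = 0.9730 / 15 = 0.0649
LCL = X̄ − 3·M̄R̄/d₂ = 27.6211 − 3 × 0.0649 / 1.128 = 27.4486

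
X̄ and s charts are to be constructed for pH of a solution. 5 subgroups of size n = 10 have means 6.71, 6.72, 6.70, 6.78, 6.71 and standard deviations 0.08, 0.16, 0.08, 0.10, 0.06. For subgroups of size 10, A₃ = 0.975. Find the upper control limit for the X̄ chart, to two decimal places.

X̄̄ = (6.71 + 6.72 + 6.70 + 6.78 + 6.71) / 5 = 6.7240
s̄ = (0.08 + 0.16 + 0.08 + 0.10 + 0.06) / 5 = 0.0960
UCL = X̄̄ + A₃·s̄ = 6.7240 + 0.975 × 0.0960 = 6.8176

6.82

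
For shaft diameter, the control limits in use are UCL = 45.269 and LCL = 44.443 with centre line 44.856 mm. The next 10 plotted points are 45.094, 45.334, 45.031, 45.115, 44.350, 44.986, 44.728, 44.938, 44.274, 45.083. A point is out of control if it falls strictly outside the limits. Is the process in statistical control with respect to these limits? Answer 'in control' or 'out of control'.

Compare each point to [44.443, 45.269]: sample 2 = 45.334 > UCL; sample 5 = 44.350 < LCL; sample 9 = 44.274 < LCL.

out of control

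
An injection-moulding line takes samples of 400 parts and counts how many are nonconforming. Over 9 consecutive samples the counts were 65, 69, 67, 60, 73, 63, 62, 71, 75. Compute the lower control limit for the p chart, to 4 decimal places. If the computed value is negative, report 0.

p̄ = Σdᵢ / (k·n) = 605 / (9 × 400) = 0.16806
LCL = p̄ − 3·√(p̄(1−p̄)/n) = 0.16806 − 3 × 0.01870 = 0.11197

0.1120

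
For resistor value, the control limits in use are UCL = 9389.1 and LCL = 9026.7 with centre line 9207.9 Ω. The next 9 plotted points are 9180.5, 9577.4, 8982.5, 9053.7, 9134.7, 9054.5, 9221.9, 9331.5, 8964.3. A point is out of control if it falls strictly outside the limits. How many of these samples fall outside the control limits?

Compare each point to [9026.7, 9389.1]: sample 2 = 9577.4 > UCL; sample 3 = 8982.5 < LCL; sample 9 = 8964.3 < LCL.

3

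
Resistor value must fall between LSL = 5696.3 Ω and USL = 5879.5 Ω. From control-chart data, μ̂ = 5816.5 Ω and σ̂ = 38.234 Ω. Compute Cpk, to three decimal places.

Cpu = (USL − μ̂) / (3σ̂) = (5879.5 − 5816.5) / (3 × 38.234) = 0.5492; Cpl = (μ̂ − LSL) / (3σ̂) = (5816.5 − 5696.3) / (3 × 38.234) = 1.0479; Cpk = min(Cpu, Cpl) = 0.5492

0.549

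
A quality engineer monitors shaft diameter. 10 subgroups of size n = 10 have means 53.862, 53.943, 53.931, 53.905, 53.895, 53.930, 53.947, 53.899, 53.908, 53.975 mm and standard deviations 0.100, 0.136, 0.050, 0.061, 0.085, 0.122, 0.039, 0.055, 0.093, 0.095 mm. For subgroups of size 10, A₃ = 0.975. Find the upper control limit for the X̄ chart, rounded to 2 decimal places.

X̄̄ = (53.862 + 53.943 + 53.931 + 53.905 + 53.895 + 53.930 + 53.947 + 53.899 + 53.908 + 53.975) / 10 = 53.9195
s̄ = (0.100 + 0.136 + 0.050 + 0.061 + 0.085 + 0.122 + 0.039 + 0.055 + 0.093 + 0.095) / 10 = 0.0836
UCL = X̄̄ + A₃·s̄ = 53.9195 + 0.975 × 0.0836 = 54.0010

54.00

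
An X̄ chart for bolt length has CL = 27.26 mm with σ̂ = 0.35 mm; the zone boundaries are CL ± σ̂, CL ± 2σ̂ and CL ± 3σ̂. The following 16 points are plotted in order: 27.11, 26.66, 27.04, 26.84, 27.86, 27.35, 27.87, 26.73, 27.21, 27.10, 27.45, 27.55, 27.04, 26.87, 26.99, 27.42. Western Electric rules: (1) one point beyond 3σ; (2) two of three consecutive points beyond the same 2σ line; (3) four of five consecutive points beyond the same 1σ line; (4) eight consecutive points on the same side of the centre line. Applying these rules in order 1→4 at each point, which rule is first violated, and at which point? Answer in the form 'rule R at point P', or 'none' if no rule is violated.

Zone of each point (C = within 1σ̂, B = 1σ̂–2σ̂, A = 2σ̂–3σ̂, * = beyond 3σ̂; sign = side of CL): 1:-C, 2:-B, 3:-C, 4:-B, 5:+B, 6:+C, 7:+B, 8:-B, 9:-C, 10:-C, 11:+C, 12:+C, 13:-C, 14:-B, 15:-C, 16:+C
No rule fires across all 16 points.

none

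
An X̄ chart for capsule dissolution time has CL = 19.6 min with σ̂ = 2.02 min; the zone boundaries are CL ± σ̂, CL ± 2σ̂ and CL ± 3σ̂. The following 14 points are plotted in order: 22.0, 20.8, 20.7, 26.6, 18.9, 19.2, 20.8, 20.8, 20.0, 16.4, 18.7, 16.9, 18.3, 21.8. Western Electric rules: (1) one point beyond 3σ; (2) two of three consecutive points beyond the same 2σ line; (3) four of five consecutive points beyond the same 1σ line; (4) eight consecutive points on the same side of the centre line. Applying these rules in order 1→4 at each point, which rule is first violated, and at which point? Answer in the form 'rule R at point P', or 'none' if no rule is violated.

rule 1 at point 4

Zone of each point (C = within 1σ̂, B = 1σ̂–2σ̂, A = 2σ̂–3σ̂, * = beyond 3σ̂; sign = side of CL): 1:+B, 2:+C, 3:+C, 4:+*, 5:-C, 6:-C, 7:+C, 8:+C, 9:+C, 10:-B, 11:-C, 12:-B, 13:-C, 14:+B
Rule 1 (one point beyond the 3σ limits) is satisfied at point 4.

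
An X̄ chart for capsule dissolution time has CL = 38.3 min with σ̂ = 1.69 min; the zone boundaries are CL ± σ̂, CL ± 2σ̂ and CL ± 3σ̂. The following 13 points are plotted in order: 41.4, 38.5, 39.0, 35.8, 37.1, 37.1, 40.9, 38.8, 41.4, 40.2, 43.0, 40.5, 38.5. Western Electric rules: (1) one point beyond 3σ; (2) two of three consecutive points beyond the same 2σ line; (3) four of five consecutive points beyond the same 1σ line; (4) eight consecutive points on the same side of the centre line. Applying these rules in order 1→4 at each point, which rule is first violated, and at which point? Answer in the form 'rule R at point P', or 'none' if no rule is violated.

rule 3 at point 11

Zone of each point (C = within 1σ̂, B = 1σ̂–2σ̂, A = 2σ̂–3σ̂, * = beyond 3σ̂; sign = side of CL): 1:+B, 2:+C, 3:+C, 4:-B, 5:-C, 6:-C, 7:+B, 8:+C, 9:+B, 10:+B, 11:+A, 12:+B, 13:+C
Rule 3 (four of five consecutive points beyond the same 1σ limit) is satisfied at point 11.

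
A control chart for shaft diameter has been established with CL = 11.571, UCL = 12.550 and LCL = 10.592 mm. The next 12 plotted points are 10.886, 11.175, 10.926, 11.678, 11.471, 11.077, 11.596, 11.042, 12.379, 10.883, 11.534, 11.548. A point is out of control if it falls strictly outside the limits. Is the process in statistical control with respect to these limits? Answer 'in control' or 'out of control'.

All 12 points lie within [10.592, 12.550].

in control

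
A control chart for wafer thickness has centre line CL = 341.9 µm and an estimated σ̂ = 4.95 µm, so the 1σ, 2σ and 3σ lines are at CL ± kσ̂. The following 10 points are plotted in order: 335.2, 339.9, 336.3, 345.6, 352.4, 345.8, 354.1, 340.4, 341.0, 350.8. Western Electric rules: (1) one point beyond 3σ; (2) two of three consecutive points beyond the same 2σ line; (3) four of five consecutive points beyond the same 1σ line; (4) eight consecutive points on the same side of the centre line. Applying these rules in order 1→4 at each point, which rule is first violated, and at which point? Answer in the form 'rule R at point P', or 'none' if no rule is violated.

rule 2 at point 7

Zone of each point (C = within 1σ̂, B = 1σ̂–2σ̂, A = 2σ̂–3σ̂, * = beyond 3σ̂; sign = side of CL): 1:-B, 2:-C, 3:-B, 4:+C, 5:+A, 6:+C, 7:+A, 8:-C, 9:-C, 10:+B
Rule 2 (two of three consecutive points beyond the same 2σ limit) is satisfied at point 7.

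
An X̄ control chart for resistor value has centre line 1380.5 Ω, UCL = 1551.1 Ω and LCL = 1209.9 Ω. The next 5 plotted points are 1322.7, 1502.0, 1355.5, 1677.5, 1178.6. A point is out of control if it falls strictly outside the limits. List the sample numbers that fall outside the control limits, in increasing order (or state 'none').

4, 5

Compare each point to [1209.9, 1551.1]: sample 4 = 1677.5 > UCL; sample 5 = 1178.6 < LCL.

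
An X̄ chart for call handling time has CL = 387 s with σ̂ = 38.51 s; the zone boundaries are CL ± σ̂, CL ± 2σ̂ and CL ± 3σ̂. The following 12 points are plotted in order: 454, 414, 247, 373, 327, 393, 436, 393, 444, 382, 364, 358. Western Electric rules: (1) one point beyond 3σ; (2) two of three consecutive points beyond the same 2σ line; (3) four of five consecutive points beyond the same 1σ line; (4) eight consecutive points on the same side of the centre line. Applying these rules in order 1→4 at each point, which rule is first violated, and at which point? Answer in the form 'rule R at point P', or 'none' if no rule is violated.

Zone of each point (C = within 1σ̂, B = 1σ̂–2σ̂, A = 2σ̂–3σ̂, * = beyond 3σ̂; sign = side of CL): 1:+B, 2:+C, 3:-*, 4:-C, 5:-B, 6:+C, 7:+B, 8:+C, 9:+B, 10:-C, 11:-C, 12:-C
Rule 1 (one point beyond the 3σ limits) is satisfied at point 3.

rule 1 at point 3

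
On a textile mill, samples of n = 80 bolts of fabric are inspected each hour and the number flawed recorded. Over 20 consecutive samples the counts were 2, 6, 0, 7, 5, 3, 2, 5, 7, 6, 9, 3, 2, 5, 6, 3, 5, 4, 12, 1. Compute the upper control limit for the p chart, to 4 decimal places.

p̄ = Σdᵢ / (k·n) = 93 / (20 × 80) = 0.05813
UCL = p̄ + 3·√(p̄(1−p̄)/n) = 0.05813 + 3 × √(0.05813×0.94188/80) = 0.05813 + 3 × 0.02616 = 0.13660

0.1366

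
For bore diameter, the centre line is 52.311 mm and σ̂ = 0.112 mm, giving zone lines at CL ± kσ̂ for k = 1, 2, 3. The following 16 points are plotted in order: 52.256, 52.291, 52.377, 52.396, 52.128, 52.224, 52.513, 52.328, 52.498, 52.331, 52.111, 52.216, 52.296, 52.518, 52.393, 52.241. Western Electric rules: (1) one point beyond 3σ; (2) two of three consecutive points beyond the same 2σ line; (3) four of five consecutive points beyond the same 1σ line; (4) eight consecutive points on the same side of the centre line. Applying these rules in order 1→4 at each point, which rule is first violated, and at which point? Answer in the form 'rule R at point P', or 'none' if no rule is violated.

none

Zone of each point (C = within 1σ̂, B = 1σ̂–2σ̂, A = 2σ̂–3σ̂, * = beyond 3σ̂; sign = side of CL): 1:-C, 2:-C, 3:+C, 4:+C, 5:-B, 6:-C, 7:+B, 8:+C, 9:+B, 10:+C, 11:-B, 12:-C, 13:-C, 14:+B, 15:+C, 16:-C
No rule fires across all 16 points.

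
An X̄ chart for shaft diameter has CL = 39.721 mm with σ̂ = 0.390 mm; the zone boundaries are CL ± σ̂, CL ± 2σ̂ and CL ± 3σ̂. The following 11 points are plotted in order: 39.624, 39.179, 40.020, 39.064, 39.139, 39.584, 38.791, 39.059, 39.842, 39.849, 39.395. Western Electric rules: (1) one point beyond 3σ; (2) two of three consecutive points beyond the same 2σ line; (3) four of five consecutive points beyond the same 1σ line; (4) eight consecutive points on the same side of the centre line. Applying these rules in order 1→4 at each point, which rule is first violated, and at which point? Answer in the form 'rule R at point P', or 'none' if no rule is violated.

rule 3 at point 8

Zone of each point (C = within 1σ̂, B = 1σ̂–2σ̂, A = 2σ̂–3σ̂, * = beyond 3σ̂; sign = side of CL): 1:-C, 2:-B, 3:+C, 4:-B, 5:-B, 6:-C, 7:-A, 8:-B, 9:+C, 10:+C, 11:-C
Rule 3 (four of five consecutive points beyond the same 1σ limit) is satisfied at point 8.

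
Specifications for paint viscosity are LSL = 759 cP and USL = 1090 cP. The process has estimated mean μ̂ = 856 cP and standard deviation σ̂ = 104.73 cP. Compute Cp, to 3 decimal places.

0.527

Cp = (USL − LSL) / (6σ̂) = (1090 − 759) / (6 × 104.73) = 331.0000 / 628.3800 = 0.5268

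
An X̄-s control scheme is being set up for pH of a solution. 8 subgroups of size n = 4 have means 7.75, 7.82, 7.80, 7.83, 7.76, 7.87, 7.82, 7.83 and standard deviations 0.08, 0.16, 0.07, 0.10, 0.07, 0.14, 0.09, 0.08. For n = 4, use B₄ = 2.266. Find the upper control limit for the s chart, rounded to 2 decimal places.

s̄ = (0.08 + 0.16 + 0.07 + 0.10 + 0.07 + 0.14 + 0.09 + 0.08) / 8 = 0.0988
UCL_s = B₄·s̄ = 2.266 × 0.0988 = 0.2238

0.22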